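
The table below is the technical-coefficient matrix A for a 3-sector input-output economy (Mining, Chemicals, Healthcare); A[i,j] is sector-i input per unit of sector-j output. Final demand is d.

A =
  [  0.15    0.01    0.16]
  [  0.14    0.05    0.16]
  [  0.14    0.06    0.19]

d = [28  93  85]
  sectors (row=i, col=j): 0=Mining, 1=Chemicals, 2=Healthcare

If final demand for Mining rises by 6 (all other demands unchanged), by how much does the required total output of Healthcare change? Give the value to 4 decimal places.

Form M = I − A:
  [  0.85   -0.01   -0.16]
  [ -0.14    0.95   -0.16]
  [ -0.14   -0.06    0.81]
Leontief inverse L = M⁻¹:
  [  1.2218    0.0285    0.2470]
  [  0.2184    1.0710    0.2547]
  [  0.2274    0.0843    1.2961]
Total output x = L · d:
  x_0 = 1.2218·28 + 0.0285·93 + 0.2470·85 = 57.8508
  x_1 = 0.2184·28 + 1.0710·93 + 0.2547·85 = 127.3669
  x_2 = 0.2274·28 + 0.0843·93 + 1.2961·85 = 124.3718
Δx_2 = L[2,0] · Δd_0 = 0.2274 · 6 = 1.3641

1.3641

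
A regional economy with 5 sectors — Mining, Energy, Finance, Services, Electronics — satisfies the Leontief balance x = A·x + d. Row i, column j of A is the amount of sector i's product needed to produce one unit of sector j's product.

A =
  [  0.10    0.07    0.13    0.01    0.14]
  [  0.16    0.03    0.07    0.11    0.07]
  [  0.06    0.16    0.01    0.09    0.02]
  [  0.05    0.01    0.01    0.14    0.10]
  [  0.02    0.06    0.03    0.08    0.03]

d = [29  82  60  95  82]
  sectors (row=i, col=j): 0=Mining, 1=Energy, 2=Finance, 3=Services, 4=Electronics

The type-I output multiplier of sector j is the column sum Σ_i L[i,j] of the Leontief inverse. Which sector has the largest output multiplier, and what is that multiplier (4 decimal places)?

Services (1.6632)

Form M = I − A:
  [  0.90   -0.07   -0.13   -0.01   -0.14]
  [ -0.16    0.97   -0.07   -0.11   -0.07]
  [ -0.06   -0.16    0.99   -0.09   -0.02]
  [ -0.05   -0.01   -0.01    0.86   -0.10]
  [ -0.02   -0.06   -0.03   -0.08    0.97]
Leontief inverse L = M⁻¹:
  [  1.1516    0.1226    0.1661    0.0637    0.1851]
  [  0.2100    1.0736    0.1090    0.1630    0.1268]
  [  0.1116    0.1853    1.0413    0.1400    0.0654]
  [  0.0761    0.0307    0.0282    1.1832    0.1358]
  [  0.0465    0.0772    0.0447    0.1133    1.0558]
Total output x = L · d:
  x_0 = 1.1516·29 + 0.1226·82 + 0.1661·60 + 0.0637·95 + 0.1851·82 = 74.6444
  x_1 = 0.2100·29 + 1.0736·82 + 0.1090·60 + 0.1630·95 + 0.1268·82 = 126.5438
  x_2 = 0.1116·29 + 0.1853·82 + 1.0413·60 + 0.1400·95 + 0.0654·82 = 99.5716
  x_3 = 0.0761·29 + 0.0307·82 + 0.0282·60 + 1.1832·95 + 0.1358·82 = 129.9574
  x_4 = 0.0465·29 + 0.0772·82 + 0.0447·60 + 0.1133·95 + 1.0558·82 = 107.7003
Output multipliers (column sums of L):
  Mining: 1.5958
  Energy: 1.4894
  Finance: 1.3893
  Services: 1.6632
  Electronics: 1.5688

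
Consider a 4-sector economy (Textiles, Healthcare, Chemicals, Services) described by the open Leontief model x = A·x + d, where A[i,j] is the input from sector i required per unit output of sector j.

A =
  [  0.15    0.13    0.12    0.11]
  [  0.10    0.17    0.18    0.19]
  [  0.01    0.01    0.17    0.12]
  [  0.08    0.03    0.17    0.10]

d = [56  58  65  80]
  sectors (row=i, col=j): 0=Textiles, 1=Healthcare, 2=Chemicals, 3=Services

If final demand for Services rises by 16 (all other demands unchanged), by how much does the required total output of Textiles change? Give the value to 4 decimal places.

3.6543

Form M = I − A:
  [  0.85   -0.13   -0.12   -0.11]
  [ -0.10    0.83   -0.18   -0.19]
  [ -0.01   -0.01    0.83   -0.12]
  [ -0.08   -0.03   -0.17    0.90]
Leontief inverse L = M⁻¹:
  [  1.2250    0.2034    0.2680    0.2284]
  [  0.1829    1.2500    0.3662    0.3351]
  [  0.0345    0.0269    1.2519    0.1768]
  [  0.1215    0.0648    0.2725    1.1760]
Total output x = L · d:
  x_0 = 1.2250·56 + 0.2034·58 + 0.2680·65 + 0.2284·80 = 116.0883
  x_1 = 0.1829·56 + 1.2500·58 + 0.3662·65 + 0.3351·80 = 133.3465
  x_2 = 0.0345·56 + 0.0269·58 + 1.2519·65 + 0.1768·80 = 99.0083
  x_3 = 0.1215·56 + 0.0648·58 + 0.2725·65 + 1.1760·80 = 122.3543
Δx_0 = L[0,3] · Δd_3 = 0.2284 · 16 = 3.6543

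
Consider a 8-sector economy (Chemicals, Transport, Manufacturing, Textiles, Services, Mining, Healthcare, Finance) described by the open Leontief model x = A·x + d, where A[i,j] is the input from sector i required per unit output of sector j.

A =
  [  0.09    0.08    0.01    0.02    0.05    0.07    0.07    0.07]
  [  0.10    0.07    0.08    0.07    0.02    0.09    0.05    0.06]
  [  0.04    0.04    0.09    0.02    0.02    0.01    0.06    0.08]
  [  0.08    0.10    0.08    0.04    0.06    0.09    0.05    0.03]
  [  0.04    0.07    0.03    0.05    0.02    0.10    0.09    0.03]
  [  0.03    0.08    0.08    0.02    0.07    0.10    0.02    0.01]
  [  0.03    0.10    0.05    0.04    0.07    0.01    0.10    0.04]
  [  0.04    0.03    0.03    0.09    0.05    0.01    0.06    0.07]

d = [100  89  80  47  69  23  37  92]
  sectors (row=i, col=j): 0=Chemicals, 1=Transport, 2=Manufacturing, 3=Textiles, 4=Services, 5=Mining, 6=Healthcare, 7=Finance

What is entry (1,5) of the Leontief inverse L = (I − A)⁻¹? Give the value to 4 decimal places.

L[1,5] = 0.1483

Form M = I − A:
  [  0.91   -0.08   -0.01   -0.02   -0.05   -0.07   -0.07   -0.07]
  [ -0.10    0.93   -0.08   -0.07   -0.02   -0.09   -0.05   -0.06]
  [ -0.04   -0.04    0.91   -0.02   -0.02   -0.01   -0.06   -0.08]
  [ -0.08   -0.10   -0.08    0.96   -0.06   -0.09   -0.05   -0.03]
  [ -0.04   -0.07   -0.03   -0.05    0.98   -0.10   -0.09   -0.03]
  [ -0.03   -0.08   -0.08   -0.02   -0.07    0.90   -0.02   -0.01]
  [ -0.03   -0.10   -0.05   -0.04   -0.07   -0.01    0.90   -0.04]
  [ -0.04   -0.03   -0.03   -0.09   -0.05   -0.01   -0.06    0.93]
Leontief inverse L = M⁻¹:
  [  1.1385    0.1403    0.0539    0.0577    0.0886    0.1214    0.1221    0.1107]
  [  0.1569    1.1392    0.1362    0.1103    0.0646    0.1483    0.1077    0.1089]
  [  0.0746    0.0817    1.1256    0.0493    0.0474    0.0391    0.1014    0.1156]
  [  0.1358    0.1683    0.1362    1.0797    0.1016    0.1502    0.1076    0.0771]
  [  0.0836    0.1286    0.0771    0.0827    1.0576    0.1482    0.1368    0.0655]
  [  0.0706    0.1313    0.1259    0.0496    0.1007    1.1485    0.0625    0.0445]
  [  0.0764    0.1583    0.0959    0.0773    0.1043    0.0559    1.1536    0.0803]
  [  0.0798    0.0802    0.0679    0.1221    0.0819    0.0497    0.1049    1.1039]
Total output x = L · d:
  x_0 = 1.1385·100 + 0.1403·89 + 0.0539·80 + 0.0577·47 + 0.0886·69 + 0.1214·23 + 0.1221·37 + 0.1107·92 = 156.9598
  x_1 = 0.1569·100 + 1.1392·89 + 0.1362·80 + 0.1103·47 + 0.0646·69 + 0.1483·23 + 0.1077·37 + 0.1089·92 = 155.0437
  x_2 = 0.0746·100 + 0.0817·89 + 1.1256·80 + 0.0493·47 + 0.0474·69 + 0.0391·23 + 0.1014·37 + 0.1156·92 = 125.6569
  x_3 = 0.1358·100 + 0.1683·89 + 0.1362·80 + 1.0797·47 + 0.1016·69 + 0.1502·23 + 0.1076·37 + 0.0771·92 = 111.7409
  x_4 = 0.0836·100 + 0.1286·89 + 0.0771·80 + 0.0827·47 + 1.0576·69 + 0.1482·23 + 0.1368·37 + 0.0655·92 = 117.3254
  x_5 = 0.0706·100 + 0.1313·89 + 0.1259·80 + 0.0496·47 + 0.1007·69 + 1.1485·23 + 0.0625·37 + 0.0445·92 = 70.9216
  x_6 = 0.0764·100 + 0.1583·89 + 0.0959·80 + 0.0773·47 + 0.1043·69 + 0.0559·23 + 1.1536·37 + 0.0803·92 = 91.5873
  x_7 = 0.0798·100 + 0.0802·89 + 0.0679·80 + 0.1221·47 + 0.0819·69 + 0.0497·23 + 0.1049·37 + 1.1039·92 = 138.5235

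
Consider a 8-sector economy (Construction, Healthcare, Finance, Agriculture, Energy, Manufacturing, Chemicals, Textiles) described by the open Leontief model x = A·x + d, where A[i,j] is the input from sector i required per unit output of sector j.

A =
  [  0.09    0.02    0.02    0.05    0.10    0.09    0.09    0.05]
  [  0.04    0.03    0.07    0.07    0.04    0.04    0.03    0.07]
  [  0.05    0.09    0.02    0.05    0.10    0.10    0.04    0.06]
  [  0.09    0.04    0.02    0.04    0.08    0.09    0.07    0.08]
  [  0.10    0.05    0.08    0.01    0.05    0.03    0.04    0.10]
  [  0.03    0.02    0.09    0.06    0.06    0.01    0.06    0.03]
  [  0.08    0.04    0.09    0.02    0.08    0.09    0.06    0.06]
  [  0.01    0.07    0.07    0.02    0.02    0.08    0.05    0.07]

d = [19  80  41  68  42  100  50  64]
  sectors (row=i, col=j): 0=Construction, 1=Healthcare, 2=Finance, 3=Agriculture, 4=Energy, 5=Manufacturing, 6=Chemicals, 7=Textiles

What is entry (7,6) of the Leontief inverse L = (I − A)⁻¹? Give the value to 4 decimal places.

L[7,6] = 0.0861

Form M = I − A:
  [  0.91   -0.02   -0.02   -0.05   -0.10   -0.09   -0.09   -0.05]
  [ -0.04    0.97   -0.07   -0.07   -0.04   -0.04   -0.03   -0.07]
  [ -0.05   -0.09    0.98   -0.05   -0.10   -0.10   -0.04   -0.06]
  [ -0.09   -0.04   -0.02    0.96   -0.08   -0.09   -0.07   -0.08]
  [ -0.10   -0.05   -0.08   -0.01    0.95   -0.03   -0.04   -0.10]
  [ -0.03   -0.02   -0.09   -0.06   -0.06    0.99   -0.06   -0.03]
  [ -0.08   -0.04   -0.09   -0.02   -0.08   -0.09    0.94   -0.06]
  [ -0.01   -0.07   -0.07   -0.02   -0.02   -0.08   -0.05    0.93]
Leontief inverse L = M⁻¹:
  [  1.1509    0.0598    0.0776    0.0847    0.1629    0.1495    0.1440    0.1103]
  [  0.0824    1.0645    0.1097    0.0980    0.0872    0.0889    0.0694    0.1168]
  [  0.1049    0.1293    1.0773    0.0866    0.1570    0.1540    0.0894    0.1199]
  [  0.1467    0.0799    0.0770    1.0754    0.1401    0.1488    0.1228    0.1392]
  [  0.1489    0.0901    0.1276    0.0430    1.1052    0.0878    0.0866    0.1540]
  [  0.0737    0.0536    0.1272    0.0852    0.1071    1.0577    0.0966    0.0754]
  [  0.1373    0.0839    0.1463    0.0575    0.1440    0.1511    1.1123    0.1202]
  [  0.0466    0.1033    0.1134    0.0493    0.0639    0.1241    0.0861    1.1135]
Total output x = L · d:
  x_0 = 1.1509·19 + 0.0598·80 + 0.0776·41 + 0.0847·68 + 0.1629·42 + 0.1495·100 + 0.1440·50 + 0.1103·64 = 71.6456
  x_1 = 0.0824·19 + 1.0645·80 + 0.1097·41 + 0.0980·68 + 0.0872·42 + 0.0889·100 + 0.0694·50 + 0.1168·64 = 121.3786
  x_2 = 0.1049·19 + 0.1293·80 + 1.0773·41 + 0.0866·68 + 0.1570·42 + 0.1540·100 + 0.0894·50 + 0.1199·64 = 96.5360
  x_3 = 0.1467·19 + 0.0799·80 + 0.0770·41 + 1.0754·68 + 0.1401·42 + 0.1488·100 + 0.1228·50 + 0.1392·64 = 121.2694
  x_4 = 0.1489·19 + 0.0901·80 + 0.1276·41 + 0.0430·68 + 1.1052·42 + 0.0878·100 + 0.0866·50 + 0.1540·64 = 87.5748
  x_5 = 0.0737·19 + 0.0536·80 + 0.1272·41 + 0.0852·68 + 0.1071·42 + 1.0577·100 + 0.0966·50 + 0.0754·64 = 136.6178
  x_6 = 0.1373·19 + 0.0839·80 + 0.1463·41 + 0.0575·68 + 0.1440·42 + 0.1511·100 + 1.1123·50 + 0.1202·64 = 103.6920
  x_7 = 0.0466·19 + 0.1033·80 + 0.1134·41 + 0.0493·68 + 0.0639·42 + 0.1241·100 + 0.0861·50 + 1.1135·64 = 107.8079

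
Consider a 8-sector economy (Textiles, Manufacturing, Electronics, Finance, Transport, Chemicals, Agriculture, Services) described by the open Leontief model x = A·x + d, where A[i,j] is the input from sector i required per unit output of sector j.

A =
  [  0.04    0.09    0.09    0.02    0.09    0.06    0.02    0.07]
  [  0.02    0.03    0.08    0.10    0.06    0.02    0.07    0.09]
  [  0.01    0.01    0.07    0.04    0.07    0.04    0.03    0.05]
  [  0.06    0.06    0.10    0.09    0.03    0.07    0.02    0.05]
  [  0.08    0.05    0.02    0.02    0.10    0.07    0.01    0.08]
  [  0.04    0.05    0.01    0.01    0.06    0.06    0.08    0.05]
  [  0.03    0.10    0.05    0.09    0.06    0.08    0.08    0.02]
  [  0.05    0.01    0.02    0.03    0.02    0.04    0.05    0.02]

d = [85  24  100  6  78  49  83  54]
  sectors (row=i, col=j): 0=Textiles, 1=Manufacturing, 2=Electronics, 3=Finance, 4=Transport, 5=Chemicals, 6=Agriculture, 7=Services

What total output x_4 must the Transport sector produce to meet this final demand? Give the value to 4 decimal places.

121.9334

Form M = I − A:
  [  0.96   -0.09   -0.09   -0.02   -0.09   -0.06   -0.02   -0.07]
  [ -0.02    0.97   -0.08   -0.10   -0.06   -0.02   -0.07   -0.09]
  [ -0.01   -0.01    0.93   -0.04   -0.07   -0.04   -0.03   -0.05]
  [ -0.06   -0.06   -0.10    0.91   -0.03   -0.07   -0.02   -0.05]
  [ -0.08   -0.05   -0.02   -0.02    0.90   -0.07   -0.01   -0.08]
  [ -0.04   -0.05   -0.01   -0.01   -0.06    0.94   -0.08   -0.05]
  [ -0.03   -0.10   -0.05   -0.09   -0.06   -0.08    0.92   -0.02]
  [ -0.05   -0.01   -0.02   -0.03   -0.02   -0.04   -0.05    0.98]
Leontief inverse L = M⁻¹:
  [  1.0727    0.1236    0.1300    0.0563    0.1404    0.1008    0.0547    0.1152]
  [  0.0537    1.0666    0.1234    0.1413    0.1048    0.0640    0.1031    0.1292]
  [  0.0332    0.0333    1.0955    0.0632    0.1027    0.0695    0.0517    0.0775]
  [  0.0919    0.0963    0.1464    1.1294    0.0779    0.1127    0.0544    0.0937]
  [  0.1130    0.0841    0.0540    0.0485    1.1465    0.1088    0.0402    0.1210]
  [  0.0663    0.0828    0.0395    0.0402    0.0988    1.0948    0.1107    0.0826]
  [  0.0662    0.1446    0.0994    0.1388    0.1135    0.1287    1.1218    0.0689]
  [  0.0672    0.0333    0.0425    0.0499    0.0459    0.0641    0.0691    1.0414]
Total output x = L · d:
  x_0 = 1.0727·85 + 0.1236·24 + 0.1300·100 + 0.0563·6 + 0.1404·78 + 0.1008·49 + 0.0547·83 + 0.1152·54 = 134.1500
  x_1 = 0.0537·85 + 1.0666·24 + 0.1234·100 + 0.1413·6 + 0.1048·78 + 0.0640·49 + 0.1031·83 + 0.1292·54 = 70.1959
  x_2 = 0.0332·85 + 0.0333·24 + 1.0955·100 + 0.0632·6 + 0.1027·78 + 0.0695·49 + 0.0517·83 + 0.0775·54 = 133.4440
  x_3 = 0.0919·85 + 0.0963·24 + 0.1464·100 + 1.1294·6 + 0.0779·78 + 0.1127·49 + 0.0544·83 + 0.0937·54 = 52.7080
  x_4 = 0.1130·85 + 0.0841·24 + 0.0540·100 + 0.0485·6 + 1.1465·78 + 0.1088·49 + 0.0402·83 + 0.1210·54 = 121.9334
  x_5 = 0.0663·85 + 0.0828·24 + 0.0395·100 + 0.0402·6 + 0.0988·78 + 1.0948·49 + 0.1107·83 + 0.0826·54 = 86.7983
  x_6 = 0.0662·85 + 0.1446·24 + 0.0994·100 + 0.1388·6 + 0.1135·78 + 0.1287·49 + 1.1218·83 + 0.0689·54 = 131.8642
  x_7 = 0.0672·85 + 0.0333·24 + 0.0425·100 + 0.0499·6 + 0.0459·78 + 0.0641·49 + 0.0691·83 + 1.0414·54 = 79.7586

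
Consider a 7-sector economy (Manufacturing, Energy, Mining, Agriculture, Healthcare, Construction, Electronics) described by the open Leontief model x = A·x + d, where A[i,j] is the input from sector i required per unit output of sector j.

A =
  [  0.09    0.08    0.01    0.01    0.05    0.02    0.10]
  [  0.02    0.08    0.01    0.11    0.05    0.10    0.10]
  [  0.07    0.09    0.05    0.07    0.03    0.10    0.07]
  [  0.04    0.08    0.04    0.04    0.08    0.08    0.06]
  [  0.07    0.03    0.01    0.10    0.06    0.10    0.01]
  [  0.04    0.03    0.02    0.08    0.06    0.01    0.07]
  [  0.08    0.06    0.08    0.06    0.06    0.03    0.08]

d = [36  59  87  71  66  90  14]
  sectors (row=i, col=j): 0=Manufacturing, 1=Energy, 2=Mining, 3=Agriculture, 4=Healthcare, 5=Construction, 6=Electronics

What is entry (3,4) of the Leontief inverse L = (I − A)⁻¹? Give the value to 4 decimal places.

Form M = I − A:
  [  0.91   -0.08   -0.01   -0.01   -0.05   -0.02   -0.10]
  [ -0.02    0.92   -0.01   -0.11   -0.05   -0.10   -0.10]
  [ -0.07   -0.09    0.95   -0.07   -0.03   -0.10   -0.07]
  [ -0.04   -0.08   -0.04    0.96   -0.08   -0.08   -0.06]
  [ -0.07   -0.03   -0.01   -0.10    0.94   -0.10   -0.01]
  [ -0.04   -0.03   -0.02   -0.08   -0.06    0.99   -0.07]
  [ -0.08   -0.06   -0.08   -0.06   -0.06   -0.03    0.92]
Leontief inverse L = M⁻¹:
  [  1.1278    0.1194    0.0296    0.0501    0.0844    0.0548    0.1462]
  [  0.0625    1.1284    0.0367    0.1647    0.0978    0.1468    0.1552]
  [  0.1150    0.1417    1.0754    0.1242    0.0762    0.1469    0.1298]
  [  0.0796    0.1228    0.0611    1.0906    0.1204    0.1238    0.1085]
  [  0.1046    0.0674    0.0265    0.1396    1.0977    0.1353    0.0520]
  [  0.0715    0.0637    0.0380    0.1139    0.0914    1.0435    0.1054]
  [  0.1265    0.1108    0.1054    0.1098    0.1028    0.0780    1.1350]
Total output x = L · d:
  x_0 = 1.1278·36 + 0.1194·59 + 0.0296·87 + 0.0501·71 + 0.0844·66 + 0.0548·90 + 0.1462·14 = 66.3220
  x_1 = 0.0625·36 + 1.1284·59 + 0.0367·87 + 0.1647·71 + 0.0978·66 + 0.1468·90 + 0.1552·14 = 105.5569
  x_2 = 0.1150·36 + 0.1417·59 + 1.0754·87 + 0.1242·71 + 0.0762·66 + 0.1469·90 + 0.1298·14 = 134.9493
  x_3 = 0.0796·36 + 0.1228·59 + 0.0611·87 + 1.0906·71 + 0.1204·66 + 0.1238·90 + 0.1085·14 = 113.4562
  x_4 = 0.1046·36 + 0.0674·59 + 0.0265·87 + 0.1396·71 + 1.0977·66 + 0.1353·90 + 0.0520·14 = 105.3157
  x_5 = 0.0715·36 + 0.0637·59 + 0.0380·87 + 0.1139·71 + 0.0914·66 + 1.0435·90 + 0.1054·14 = 119.1484
  x_6 = 0.1265·36 + 0.1108·59 + 0.1054·87 + 0.1098·71 + 0.1028·66 + 0.0780·90 + 1.1350·14 = 57.7564

L[3,4] = 0.1204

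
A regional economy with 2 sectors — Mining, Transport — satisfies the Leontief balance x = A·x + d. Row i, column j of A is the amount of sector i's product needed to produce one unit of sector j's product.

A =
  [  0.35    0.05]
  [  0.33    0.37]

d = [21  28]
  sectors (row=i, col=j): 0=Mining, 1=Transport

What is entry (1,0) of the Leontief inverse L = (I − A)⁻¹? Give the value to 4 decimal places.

L[1,0] = 0.8397

Form M = I − A:
  [  0.65   -0.05]
  [ -0.33    0.63]
Leontief inverse L = M⁻¹:
  [  1.6031    0.1272]
  [  0.8397    1.6539]
Total output x = L · d:
  x_0 = 1.6031·21 + 0.1272·28 = 37.2265
  x_1 = 0.8397·21 + 1.6539·28 = 63.9440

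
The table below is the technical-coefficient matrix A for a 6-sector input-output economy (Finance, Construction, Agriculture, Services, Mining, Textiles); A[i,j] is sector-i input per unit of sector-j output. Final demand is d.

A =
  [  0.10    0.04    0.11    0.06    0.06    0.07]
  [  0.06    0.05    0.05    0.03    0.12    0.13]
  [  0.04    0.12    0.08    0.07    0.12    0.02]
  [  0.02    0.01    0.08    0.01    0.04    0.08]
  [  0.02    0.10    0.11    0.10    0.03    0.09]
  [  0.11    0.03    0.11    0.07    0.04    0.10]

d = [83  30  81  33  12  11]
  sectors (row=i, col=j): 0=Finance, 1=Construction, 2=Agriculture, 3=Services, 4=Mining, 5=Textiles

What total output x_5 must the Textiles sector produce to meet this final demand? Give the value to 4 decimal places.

48.1522

Form M = I − A:
  [  0.90   -0.04   -0.11   -0.06   -0.06   -0.07]
  [ -0.06    0.95   -0.05   -0.03   -0.12   -0.13]
  [ -0.04   -0.12    0.92   -0.07   -0.12   -0.02]
  [ -0.02   -0.01   -0.08    0.99   -0.04   -0.08]
  [ -0.02   -0.10   -0.11   -0.10    0.97   -0.09]
  [ -0.11   -0.03   -0.11   -0.07   -0.04    0.90]
Leontief inverse L = M⁻¹:
  [  1.1453    0.0879    0.1796    0.1052    0.1135    0.1265]
  [  0.1078    1.0974    0.1227    0.0792    0.1689    0.1936]
  [  0.0791    0.1706    1.1468    0.1148    0.1761    0.0841]
  [  0.0461    0.0388    0.1194    1.0374    0.0698    0.1110]
  [  0.0633    0.1455    0.1757    0.1411    1.0866    0.1510]
  [  0.1596    0.0777    0.1833    0.1165    0.0947    1.1586]
Total output x = L · d:
  x_0 = 1.1453·83 + 0.0879·30 + 0.1796·81 + 0.1052·33 + 0.1135·12 + 0.1265·11 = 118.4633
  x_1 = 0.1078·83 + 1.0974·30 + 0.1227·81 + 0.0792·33 + 0.1689·12 + 0.1936·11 = 58.5797
  x_2 = 0.0791·83 + 0.1706·30 + 1.1468·81 + 0.1148·33 + 0.1761·12 + 0.0841·11 = 111.3944
  x_3 = 0.0461·83 + 0.0388·30 + 0.1194·81 + 1.0374·33 + 0.0698·12 + 0.1110·11 = 50.9566
  x_4 = 0.0633·83 + 0.1455·30 + 0.1757·81 + 0.1411·33 + 1.0866·12 + 0.1510·11 = 43.2062
  x_5 = 0.1596·83 + 0.0777·30 + 0.1833·81 + 0.1165·33 + 0.0947·12 + 1.1586·11 = 48.1522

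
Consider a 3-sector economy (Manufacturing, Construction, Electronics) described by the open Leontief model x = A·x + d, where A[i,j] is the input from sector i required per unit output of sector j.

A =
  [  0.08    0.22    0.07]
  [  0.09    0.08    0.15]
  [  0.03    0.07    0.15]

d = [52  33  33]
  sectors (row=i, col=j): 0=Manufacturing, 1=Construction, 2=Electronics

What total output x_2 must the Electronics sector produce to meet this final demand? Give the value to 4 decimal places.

45.5107

Form M = I − A:
  [  0.92   -0.22   -0.07]
  [ -0.09    0.92   -0.15]
  [ -0.03   -0.07    0.85]
Leontief inverse L = M⁻¹:
  [  1.1188    0.2783    0.1412]
  [  0.1175    1.1310    0.2093]
  [  0.0492    0.1030    1.1987]
Total output x = L · d:
  x_0 = 1.1188·52 + 0.2783·33 + 0.1412·33 = 72.0212
  x_1 = 0.1175·52 + 1.1310·33 + 0.2093·33 = 50.3353
  x_2 = 0.0492·52 + 0.1030·33 + 1.1987·33 = 45.5107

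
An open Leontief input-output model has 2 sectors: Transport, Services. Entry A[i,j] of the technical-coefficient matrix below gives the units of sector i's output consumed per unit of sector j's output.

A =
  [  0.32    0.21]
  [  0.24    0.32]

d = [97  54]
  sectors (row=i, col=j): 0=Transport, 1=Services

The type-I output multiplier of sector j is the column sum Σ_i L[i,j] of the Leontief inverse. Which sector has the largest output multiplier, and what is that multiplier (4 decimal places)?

Transport (2.2330)

Form M = I − A:
  [  0.68   -0.21]
  [ -0.24    0.68]
Leontief inverse L = M⁻¹:
  [  1.6505    0.5097]
  [  0.5825    1.6505]
Total output x = L · d:
  x_0 = 1.6505·97 + 0.5097·54 = 187.6214
  x_1 = 0.5825·97 + 1.6505·54 = 145.6311
Output multipliers (column sums of L):
  Transport: 2.2330
  Services: 2.1602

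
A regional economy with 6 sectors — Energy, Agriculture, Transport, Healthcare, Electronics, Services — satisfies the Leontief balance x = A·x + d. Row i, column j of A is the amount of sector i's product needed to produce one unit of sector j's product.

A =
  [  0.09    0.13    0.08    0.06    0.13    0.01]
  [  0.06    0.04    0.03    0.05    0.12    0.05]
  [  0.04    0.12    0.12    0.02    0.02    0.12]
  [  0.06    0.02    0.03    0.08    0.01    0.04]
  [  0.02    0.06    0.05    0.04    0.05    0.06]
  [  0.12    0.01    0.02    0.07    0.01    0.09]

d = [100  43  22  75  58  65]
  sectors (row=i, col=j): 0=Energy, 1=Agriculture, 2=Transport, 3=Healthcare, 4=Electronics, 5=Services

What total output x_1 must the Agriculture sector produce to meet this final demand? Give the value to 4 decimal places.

Form M = I − A:
  [  0.91   -0.13   -0.08   -0.06   -0.13   -0.01]
  [ -0.06    0.96   -0.03   -0.05   -0.12   -0.05]
  [ -0.04   -0.12    0.88   -0.02   -0.02   -0.12]
  [ -0.06   -0.02   -0.03    0.92   -0.01   -0.04]
  [ -0.02   -0.06   -0.05   -0.04    0.95   -0.06]
  [ -0.12   -0.01   -0.02   -0.07   -0.01    0.91]
Leontief inverse L = M⁻¹:
  [  1.1343    0.1832    0.1244    0.0988    0.1826    0.0553]
  [  0.0925    1.0734    0.0581    0.0784    0.1511    0.0811]
  [  0.0890    0.1636    1.1592    0.0554    0.0596    0.1692]
  [  0.0864    0.0434    0.0500    1.1020    0.0306    0.0604]
  [  0.0481    0.0849    0.0724    0.0627    1.0730    0.0882]
  [  0.1597    0.0438    0.0472    0.1006    0.0412    1.1164]
Total output x = L · d:
  x_0 = 1.1343·100 + 0.1832·43 + 0.1244·22 + 0.0988·75 + 0.1826·58 + 0.0553·65 = 145.6338
  x_1 = 0.0925·100 + 1.0734·43 + 0.0581·22 + 0.0784·75 + 0.1511·58 + 0.0811·65 = 76.5978
  x_2 = 0.0890·100 + 0.1636·43 + 1.1592·22 + 0.0554·75 + 0.0596·58 + 0.1692·65 = 60.0428
  x_3 = 0.0864·100 + 0.0434·43 + 0.0500·22 + 1.1020·75 + 0.0306·58 + 0.0604·65 = 99.9503
  x_4 = 0.0481·100 + 0.0849·43 + 0.0724·22 + 0.0627·75 + 1.0730·58 + 0.0882·65 = 82.7286
  x_5 = 0.1597·100 + 0.0438·43 + 0.0472·22 + 0.1006·75 + 0.0412·58 + 1.1164·65 = 101.3920

76.5978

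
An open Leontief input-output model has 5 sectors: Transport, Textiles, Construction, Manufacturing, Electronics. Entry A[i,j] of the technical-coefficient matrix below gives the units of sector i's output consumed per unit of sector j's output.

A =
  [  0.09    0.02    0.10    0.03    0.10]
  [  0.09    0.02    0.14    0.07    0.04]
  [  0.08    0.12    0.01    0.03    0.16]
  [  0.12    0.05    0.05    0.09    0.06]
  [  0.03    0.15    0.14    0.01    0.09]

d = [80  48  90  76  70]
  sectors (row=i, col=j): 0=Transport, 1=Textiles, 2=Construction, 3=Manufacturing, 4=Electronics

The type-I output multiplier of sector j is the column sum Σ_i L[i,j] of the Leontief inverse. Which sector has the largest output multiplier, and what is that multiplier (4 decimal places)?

Electronics (1.7408)

Form M = I − A:
  [  0.91   -0.02   -0.10   -0.03   -0.10]
  [ -0.09    0.98   -0.14   -0.07   -0.04]
  [ -0.08   -0.12    0.99   -0.03   -0.16]
  [ -0.12   -0.05   -0.05    0.91   -0.06]
  [ -0.03   -0.15   -0.14   -0.01    0.91]
Leontief inverse L = M⁻¹:
  [  1.1303    0.0677    0.1484    0.0491    0.1565]
  [  0.1372    1.0658    0.1835    0.0937    0.1004]
  [  0.1262    0.1706    1.0802    0.0553    0.2149]
  [  0.1689    0.0904    0.1023    1.1160    0.1141]
  [  0.0811    0.2051    0.2024    0.0378    1.1549]
Total output x = L · d:
  x_0 = 1.1303·80 + 0.0677·48 + 0.1484·90 + 0.0491·76 + 0.1565·70 = 121.7073
  x_1 = 0.1372·80 + 1.0658·48 + 0.1835·90 + 0.0937·76 + 0.1004·70 = 92.7949
  x_2 = 0.1262·80 + 0.1706·48 + 1.0802·90 + 0.0553·76 + 0.2149·70 = 134.7398
  x_3 = 0.1689·80 + 0.0904·48 + 0.1023·90 + 1.1160·76 + 0.1141·70 = 119.8662
  x_4 = 0.0811·80 + 0.2051·48 + 0.2024·90 + 0.0378·76 + 1.1549·70 = 118.2777
Output multipliers (column sums of L):
  Transport: 1.6437
  Textiles: 1.5996
  Construction: 1.7168
  Manufacturing: 1.3519
  Electronics: 1.7408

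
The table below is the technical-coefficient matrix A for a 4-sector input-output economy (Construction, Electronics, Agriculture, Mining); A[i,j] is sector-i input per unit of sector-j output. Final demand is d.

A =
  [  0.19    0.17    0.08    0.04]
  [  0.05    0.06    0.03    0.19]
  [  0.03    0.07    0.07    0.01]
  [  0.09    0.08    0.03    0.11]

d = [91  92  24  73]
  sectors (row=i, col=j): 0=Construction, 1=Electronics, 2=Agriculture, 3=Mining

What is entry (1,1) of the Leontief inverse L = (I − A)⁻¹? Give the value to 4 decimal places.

Form M = I − A:
  [  0.81   -0.17   -0.08   -0.04]
  [ -0.05    0.94   -0.03   -0.19]
  [ -0.03   -0.07    0.93   -0.01]
  [ -0.09   -0.08   -0.03    0.89]
Leontief inverse L = M⁻¹:
  [  1.2667    0.2475    0.1205    0.1111]
  [  0.0969    1.1057    0.0518    0.2410]
  [  0.0496    0.0926    1.0836    0.0342]
  [  0.1385    0.1275    0.0534    1.1576]
Total output x = L · d:
  x_0 = 1.2667·91 + 0.2475·92 + 0.1205·24 + 0.1111·73 = 149.0412
  x_1 = 0.0969·91 + 1.1057·92 + 0.0518·24 + 0.2410·73 = 129.3849
  x_2 = 0.0496·91 + 0.0926·92 + 1.0836·24 + 0.0342·73 = 41.5370
  x_3 = 0.1385·91 + 0.1275·92 + 0.0534·24 + 1.1576·73 = 110.1243

L[1,1] = 1.1057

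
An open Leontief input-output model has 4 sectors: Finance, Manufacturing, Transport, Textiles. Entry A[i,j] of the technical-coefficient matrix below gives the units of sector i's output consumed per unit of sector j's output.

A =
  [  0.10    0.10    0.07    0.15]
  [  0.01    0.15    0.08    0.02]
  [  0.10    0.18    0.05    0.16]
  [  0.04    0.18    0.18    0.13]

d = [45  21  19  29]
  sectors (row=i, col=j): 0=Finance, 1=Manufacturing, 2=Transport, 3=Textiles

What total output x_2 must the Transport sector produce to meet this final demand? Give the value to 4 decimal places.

41.2683

Form M = I − A:
  [  0.90   -0.10   -0.07   -0.15]
  [ -0.01    0.85   -0.08   -0.02]
  [ -0.10   -0.18    0.95   -0.16]
  [ -0.04   -0.18   -0.18    0.87]
Leontief inverse L = M⁻¹:
  [  1.1397    0.2131    0.1451    0.2281]
  [  0.0286    1.2156    0.1147    0.0540]
  [  0.1401    0.3075    1.1343    0.2398]
  [  0.0873    0.3249    0.2651    1.2207]
Total output x = L · d:
  x_0 = 1.1397·45 + 0.2131·21 + 0.1451·19 + 0.2281·29 = 65.1370
  x_1 = 0.0286·45 + 1.2156·21 + 0.1147·19 + 0.0540·29 = 30.5607
  x_2 = 0.1401·45 + 0.3075·21 + 1.1343·19 + 0.2398·29 = 41.2683
  x_3 = 0.0873·45 + 0.3249·21 + 0.2651·19 + 1.2207·29 = 51.1893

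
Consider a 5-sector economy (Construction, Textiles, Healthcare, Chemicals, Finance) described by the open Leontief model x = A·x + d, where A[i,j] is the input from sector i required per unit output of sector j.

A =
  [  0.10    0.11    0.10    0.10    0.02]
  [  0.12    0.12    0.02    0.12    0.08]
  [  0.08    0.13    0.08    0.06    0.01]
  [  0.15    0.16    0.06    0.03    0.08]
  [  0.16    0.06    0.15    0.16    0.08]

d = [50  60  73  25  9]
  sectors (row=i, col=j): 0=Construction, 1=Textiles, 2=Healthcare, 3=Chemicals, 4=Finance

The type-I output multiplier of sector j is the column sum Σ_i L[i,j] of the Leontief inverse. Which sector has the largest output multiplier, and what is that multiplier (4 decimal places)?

Construction (2.1209)

Form M = I − A:
  [  0.90   -0.11   -0.10   -0.10   -0.02]
  [ -0.12    0.88   -0.02   -0.12   -0.08]
  [ -0.08   -0.13    0.92   -0.06   -0.01]
  [ -0.15   -0.16   -0.06    0.97   -0.08]
  [ -0.16   -0.06   -0.15   -0.16    0.92]
Leontief inverse L = M⁻¹:
  [  1.1910    0.2063    0.1547    0.1678    0.0601]
  [  0.2273    1.2229    0.0856    0.2014    0.1297]
  [  0.1555    0.2100    1.1234    0.1188    0.0442]
  [  0.2553    0.2627    0.1271    1.1186    0.1270]
  [  0.2917    0.1956    0.2378    0.2562    1.1352]
Total output x = L · d:
  x_0 = 1.1910·50 + 0.2063·60 + 0.1547·73 + 0.1678·25 + 0.0601·9 = 87.9594
  x_1 = 0.2273·50 + 1.2229·60 + 0.0856·73 + 0.2014·25 + 0.1297·9 = 97.1868
  x_2 = 0.1555·50 + 0.2100·60 + 1.1234·73 + 0.1188·25 + 0.0442·9 = 105.7492
  x_3 = 0.2553·50 + 0.2627·60 + 0.1271·73 + 1.1186·25 + 0.1270·9 = 66.9202
  x_4 = 0.2917·50 + 0.1956·60 + 0.2378·73 + 0.2562·25 + 1.1352·9 = 60.2982
Output multipliers (column sums of L):
  Construction: 2.1209
  Textiles: 2.0975
  Healthcare: 1.7285
  Chemicals: 1.8628
  Finance: 1.4962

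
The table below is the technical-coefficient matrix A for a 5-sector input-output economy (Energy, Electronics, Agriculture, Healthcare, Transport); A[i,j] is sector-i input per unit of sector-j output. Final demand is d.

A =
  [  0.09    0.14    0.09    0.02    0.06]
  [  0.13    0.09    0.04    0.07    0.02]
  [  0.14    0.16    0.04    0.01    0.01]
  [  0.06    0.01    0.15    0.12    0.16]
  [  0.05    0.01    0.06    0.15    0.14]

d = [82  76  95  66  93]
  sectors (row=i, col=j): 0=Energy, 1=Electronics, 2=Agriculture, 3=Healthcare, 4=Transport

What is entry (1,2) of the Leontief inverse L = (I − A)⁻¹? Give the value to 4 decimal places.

Form M = I − A:
  [  0.91   -0.14   -0.09   -0.02   -0.06]
  [ -0.13    0.91   -0.04   -0.07   -0.02]
  [ -0.14   -0.16    0.96   -0.01   -0.01]
  [ -0.06   -0.01   -0.15    0.88   -0.16]
  [ -0.05   -0.01   -0.06   -0.15    0.86]
Leontief inverse L = M⁻¹:
  [  1.1577    0.2032    0.1326    0.0607    0.0983]
  [  0.1870    1.1446    0.0857    0.1066    0.0605]
  [  0.2025    0.2217    1.0788    0.0412    0.0395]
  [  0.1351    0.0744    0.2160    1.1878    0.2347]
  [  0.1072    0.0536    0.1217    0.2148    1.2129]
Total output x = L · d:
  x_0 = 1.1577·82 + 0.2032·76 + 0.1326·95 + 0.0607·66 + 0.0983·93 = 136.1328
  x_1 = 0.1870·82 + 1.1446·76 + 0.0857·95 + 0.1066·66 + 0.0605·93 = 123.1227
  x_2 = 0.2025·82 + 0.2217·76 + 1.0788·95 + 0.0412·66 + 0.0395·93 = 142.3405
  x_3 = 0.1351·82 + 0.0744·76 + 0.2160·95 + 1.1878·66 + 0.2347·93 = 137.4696
  x_4 = 0.1072·82 + 0.0536·76 + 0.1217·95 + 0.2148·66 + 1.2129·93 = 151.3939

L[1,2] = 0.0857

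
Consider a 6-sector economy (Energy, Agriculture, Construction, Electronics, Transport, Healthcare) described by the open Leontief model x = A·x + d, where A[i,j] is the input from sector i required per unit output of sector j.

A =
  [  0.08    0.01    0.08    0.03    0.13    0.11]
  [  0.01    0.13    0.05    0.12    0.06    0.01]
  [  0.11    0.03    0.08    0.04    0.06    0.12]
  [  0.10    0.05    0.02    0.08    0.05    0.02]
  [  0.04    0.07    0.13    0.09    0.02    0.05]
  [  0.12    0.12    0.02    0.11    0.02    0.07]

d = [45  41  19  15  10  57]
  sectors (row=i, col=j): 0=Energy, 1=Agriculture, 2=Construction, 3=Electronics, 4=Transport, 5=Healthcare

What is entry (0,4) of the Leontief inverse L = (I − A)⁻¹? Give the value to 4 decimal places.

Form M = I − A:
  [  0.92   -0.01   -0.08   -0.03   -0.13   -0.11]
  [ -0.01    0.87   -0.05   -0.12   -0.06   -0.01]
  [ -0.11   -0.03    0.92   -0.04   -0.06   -0.12]
  [ -0.10   -0.05   -0.02    0.92   -0.05   -0.02]
  [ -0.04   -0.07   -0.13   -0.09    0.98   -0.05]
  [ -0.12   -0.12   -0.02   -0.11   -0.02    0.93]
Leontief inverse L = M⁻¹:
  [  1.1416    0.0590    0.1321    0.0870    0.1709    0.1638]
  [  0.0509    1.1757    0.0861    0.1725    0.0936    0.0385]
  [  0.1734    0.0789    1.1271    0.0961    0.1053    0.1745]
  [  0.1396    0.0819    0.0541    1.1192    0.0850    0.0530]
  [  0.0950    0.1132    0.1692    0.1401    1.0594    0.0943]
  [  0.1762    0.1731    0.0624    0.1709    0.0692    1.1134]
Total output x = L · d:
  x_0 = 1.1416·45 + 0.0590·41 + 0.1321·19 + 0.0870·15 + 0.1709·10 + 0.1638·57 = 68.6515
  x_1 = 0.0509·45 + 1.1757·41 + 0.0861·19 + 0.1725·15 + 0.0936·10 + 0.0385·57 = 57.8536
  x_2 = 0.1734·45 + 0.0789·41 + 1.1271·19 + 0.0961·15 + 0.1053·10 + 0.1745·57 = 44.8965
  x_3 = 0.1396·45 + 0.0819·41 + 0.0541·19 + 1.1192·15 + 0.0850·10 + 0.0530·57 = 31.3311
  x_4 = 0.0950·45 + 0.1132·41 + 0.1692·19 + 0.1401·15 + 1.0594·10 + 0.0943·57 = 30.2029
  x_5 = 0.1762·45 + 0.1731·41 + 0.0624·19 + 0.1709·15 + 0.0692·10 + 1.1134·57 = 82.9344

L[0,4] = 0.1709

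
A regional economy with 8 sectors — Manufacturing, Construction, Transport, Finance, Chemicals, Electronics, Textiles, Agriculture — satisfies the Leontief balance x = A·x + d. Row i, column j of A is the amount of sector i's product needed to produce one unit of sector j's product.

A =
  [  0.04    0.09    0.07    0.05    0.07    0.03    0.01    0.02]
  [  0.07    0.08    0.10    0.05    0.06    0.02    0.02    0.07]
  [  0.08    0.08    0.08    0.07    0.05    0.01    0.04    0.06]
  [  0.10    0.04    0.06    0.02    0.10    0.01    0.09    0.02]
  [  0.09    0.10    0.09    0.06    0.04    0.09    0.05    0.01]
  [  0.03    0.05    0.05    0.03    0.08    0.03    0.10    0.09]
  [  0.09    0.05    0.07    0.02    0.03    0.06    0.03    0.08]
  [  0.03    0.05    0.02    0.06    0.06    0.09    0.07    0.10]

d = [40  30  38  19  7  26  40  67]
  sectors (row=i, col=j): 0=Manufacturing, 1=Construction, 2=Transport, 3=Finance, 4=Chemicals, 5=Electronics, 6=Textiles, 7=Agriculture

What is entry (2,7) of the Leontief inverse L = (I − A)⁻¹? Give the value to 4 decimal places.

L[2,7] = 0.1052

Form M = I − A:
  [  0.96   -0.09   -0.07   -0.05   -0.07   -0.03   -0.01   -0.02]
  [ -0.07    0.92   -0.10   -0.05   -0.06   -0.02   -0.02   -0.07]
  [ -0.08   -0.08    0.92   -0.07   -0.05   -0.01   -0.04   -0.06]
  [ -0.10   -0.04   -0.06    0.98   -0.10   -0.01   -0.09   -0.02]
  [ -0.09   -0.10   -0.09   -0.06    0.96   -0.09   -0.05   -0.01]
  [ -0.03   -0.05   -0.05   -0.03   -0.08    0.97   -0.10   -0.09]
  [ -0.09   -0.05   -0.07   -0.02   -0.03   -0.06    0.97   -0.08]
  [ -0.03   -0.05   -0.02   -0.06   -0.06   -0.09   -0.07    0.90]
Leontief inverse L = M⁻¹:
  [  1.0891    0.1416    0.1224    0.0845    0.1130    0.0571    0.0428    0.0560]
  [  0.1280    1.1424    0.1611    0.0933    0.1126    0.0551    0.0601    0.1166]
  [  0.1387    0.1412    1.1409    0.1115    0.1027    0.0443    0.0792    0.1052]
  [  0.1560    0.0999    0.1192    1.0585    0.1455    0.0457    0.1233    0.0598]
  [  0.1545    0.1685    0.1599    0.1049    1.1000    0.1248    0.0955    0.0627]
  [  0.0873    0.1084    0.1076    0.0698    0.1285    1.0714    0.1412    0.1402]
  [  0.1382    0.1051    0.1224    0.0583    0.0781    0.0933    1.0677    0.1258]
  [  0.0867    0.1082    0.0773    0.0995    0.1143    0.1317    0.1183    1.1538]
Total output x = L · d:
  x_0 = 1.0891·40 + 0.1416·30 + 0.1224·38 + 0.0845·19 + 0.1130·7 + 0.0571·26 + 0.0428·40 + 0.0560·67 = 61.8119
  x_1 = 0.1280·40 + 1.1424·30 + 0.1611·38 + 0.0933·19 + 0.1126·7 + 0.0551·26 + 0.0601·40 + 0.1166·67 = 59.7226
  x_2 = 0.1387·40 + 0.1412·30 + 1.1409·38 + 0.1115·19 + 0.1027·7 + 0.0443·26 + 0.0792·40 + 0.1052·67 = 67.3450
  x_3 = 0.1560·40 + 0.0999·30 + 0.1192·38 + 1.0585·19 + 0.1455·7 + 0.0457·26 + 0.1233·40 + 0.0598·67 = 45.0233
  x_4 = 0.1545·40 + 0.1685·30 + 0.1599·38 + 0.1049·19 + 1.1000·7 + 0.1248·26 + 0.0955·40 + 0.0627·67 = 38.2701
  x_5 = 0.0873·40 + 0.1084·30 + 0.1076·38 + 0.0698·19 + 0.1285·7 + 1.0714·26 + 0.1412·40 + 0.1402·67 = 55.9556
  x_6 = 0.1382·40 + 0.1051·30 + 0.1224·38 + 0.0583·19 + 0.0781·7 + 0.0933·26 + 1.0677·40 + 0.1258·67 = 68.5497
  x_7 = 0.0867·40 + 0.1082·30 + 0.0773·38 + 0.0995·19 + 0.1143·7 + 0.1317·26 + 0.1183·40 + 1.1538·67 = 97.7994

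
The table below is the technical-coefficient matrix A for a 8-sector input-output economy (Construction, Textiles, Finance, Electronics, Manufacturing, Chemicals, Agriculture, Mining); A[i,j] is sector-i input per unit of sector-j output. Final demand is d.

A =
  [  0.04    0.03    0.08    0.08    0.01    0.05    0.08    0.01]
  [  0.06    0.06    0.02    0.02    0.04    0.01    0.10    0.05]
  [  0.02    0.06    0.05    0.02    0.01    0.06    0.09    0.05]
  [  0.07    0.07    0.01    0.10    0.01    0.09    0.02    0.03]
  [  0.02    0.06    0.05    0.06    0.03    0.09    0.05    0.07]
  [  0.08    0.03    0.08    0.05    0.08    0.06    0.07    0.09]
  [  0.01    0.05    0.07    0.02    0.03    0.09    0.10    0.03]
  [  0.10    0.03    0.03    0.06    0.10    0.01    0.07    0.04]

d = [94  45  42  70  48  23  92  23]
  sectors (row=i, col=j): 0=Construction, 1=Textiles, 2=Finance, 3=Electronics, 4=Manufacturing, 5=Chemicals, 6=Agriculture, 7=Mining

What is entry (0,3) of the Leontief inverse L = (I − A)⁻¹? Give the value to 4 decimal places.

L[0,3] = 0.1115

Form M = I − A:
  [  0.96   -0.03   -0.08   -0.08   -0.01   -0.05   -0.08   -0.01]
  [ -0.06    0.94   -0.02   -0.02   -0.04   -0.01   -0.10   -0.05]
  [ -0.02   -0.06    0.95   -0.02   -0.01   -0.06   -0.09   -0.05]
  [ -0.07   -0.07   -0.01    0.90   -0.01   -0.09   -0.02   -0.03]
  [ -0.02   -0.06   -0.05   -0.06    0.97   -0.09   -0.05   -0.07]
  [ -0.08   -0.03   -0.08   -0.05   -0.08    0.94   -0.07   -0.09]
  [ -0.01   -0.05   -0.07   -0.02   -0.03   -0.09    0.90   -0.03]
  [ -0.10   -0.03   -0.03   -0.06   -0.10   -0.01   -0.07    0.96]
Leontief inverse L = M⁻¹:
  [  1.0696    0.0625    0.1125    0.1115    0.0313    0.0910    0.1276    0.0386]
  [  0.0871    1.0892    0.0511    0.0481    0.0629    0.0451    0.1478    0.0752]
  [  0.0498    0.0893    1.0818    0.0465    0.0361    0.0947    0.1391    0.0788]
  [  0.1090    0.1031    0.0431    1.1393    0.0366    0.1294    0.0676    0.0613]
  [  0.0601    0.0956    0.0861    0.0969    1.0624    0.1318    0.1043    0.1062]
  [  0.1248    0.0739    0.1274    0.0971    0.1164    1.1144    0.1376    0.1321]
  [  0.0419    0.0832    0.1071    0.0491    0.0587    0.1315    1.1544    0.0646]
  [  0.1331    0.0666    0.0679    0.1005    0.1248    0.0569    0.1230    1.0715]
Total output x = L · d:
  x_0 = 1.0696·94 + 0.0625·45 + 0.1125·42 + 0.1115·70 + 0.0313·48 + 0.0910·23 + 0.1276·92 + 0.0386·23 = 132.1143
  x_1 = 0.0871·94 + 1.0892·45 + 0.0511·42 + 0.0481·70 + 0.0629·48 + 0.0451·23 + 0.1478·92 + 0.0752·23 = 82.0928
  x_2 = 0.0498·94 + 0.0893·45 + 1.0818·42 + 0.0465·70 + 0.0361·48 + 0.0947·23 + 0.1391·92 + 0.0788·23 = 75.9076
  x_3 = 0.1090·94 + 0.1031·45 + 0.0431·42 + 1.1393·70 + 0.0366·48 + 0.1294·23 + 0.0676·92 + 0.0613·23 = 108.8130
  x_4 = 0.0601·94 + 0.0956·45 + 0.0861·42 + 0.0969·70 + 1.0624·48 + 0.1318·23 + 0.1043·92 + 0.1062·23 = 86.4191
  x_5 = 0.1248·94 + 0.0739·45 + 0.1274·42 + 0.0971·70 + 0.1164·48 + 1.1144·23 + 0.1376·92 + 0.1321·23 = 74.1256
  x_6 = 0.0419·94 + 0.0832·45 + 0.1071·42 + 0.0491·70 + 0.0587·48 + 0.1315·23 + 1.1544·92 + 0.0646·23 = 129.1544
  x_7 = 0.1331·94 + 0.0666·45 + 0.0679·42 + 0.1005·70 + 0.1248·48 + 0.0569·23 + 0.1230·92 + 1.0715·23 = 68.6502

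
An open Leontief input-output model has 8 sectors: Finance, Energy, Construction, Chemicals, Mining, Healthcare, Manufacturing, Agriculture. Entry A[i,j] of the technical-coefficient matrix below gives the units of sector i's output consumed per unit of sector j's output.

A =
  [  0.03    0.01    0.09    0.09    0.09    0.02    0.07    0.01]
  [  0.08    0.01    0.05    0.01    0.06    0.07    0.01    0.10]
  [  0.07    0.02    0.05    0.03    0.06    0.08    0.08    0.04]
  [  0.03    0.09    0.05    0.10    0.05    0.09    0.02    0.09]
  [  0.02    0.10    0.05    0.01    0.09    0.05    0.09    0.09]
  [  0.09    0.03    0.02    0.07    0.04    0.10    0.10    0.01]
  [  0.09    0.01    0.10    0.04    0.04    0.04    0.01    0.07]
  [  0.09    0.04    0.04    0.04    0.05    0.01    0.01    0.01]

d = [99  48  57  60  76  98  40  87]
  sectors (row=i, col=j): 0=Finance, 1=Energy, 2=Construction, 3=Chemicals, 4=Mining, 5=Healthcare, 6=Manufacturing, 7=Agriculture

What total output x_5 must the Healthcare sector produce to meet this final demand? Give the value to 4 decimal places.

156.9723

Form M = I − A:
  [  0.97   -0.01   -0.09   -0.09   -0.09   -0.02   -0.07   -0.01]
  [ -0.08    0.99   -0.05   -0.01   -0.06   -0.07   -0.01   -0.10]
  [ -0.07   -0.02    0.95   -0.03   -0.06   -0.08   -0.08   -0.04]
  [ -0.03   -0.09   -0.05    0.90   -0.05   -0.09   -0.02   -0.09]
  [ -0.02   -0.10   -0.05   -0.01    0.91   -0.05   -0.09   -0.09]
  [ -0.09   -0.03   -0.02   -0.07   -0.04    0.90   -0.10   -0.01]
  [ -0.09   -0.01   -0.10   -0.04   -0.04   -0.04    0.99   -0.07]
  [ -0.09   -0.04   -0.04   -0.04   -0.05   -0.01   -0.01    0.99]
Leontief inverse L = M⁻¹:
  [  1.0717    0.0438    0.1326    0.1258    0.1350    0.0645    0.1088    0.0527]
  [  0.1211    1.0361    0.0863    0.0435    0.1021    0.1045    0.0480    0.1271]
  [  0.1168    0.0481    1.0939    0.0681    0.1055    0.1225    0.1212    0.0758]
  [  0.0872    0.1280    0.0963    1.1458    0.1031    0.1451    0.0638    0.1372]
  [  0.0765    0.1318    0.0981    0.0444    1.1415    0.0958    0.1304    0.1360]
  [  0.1398    0.0605    0.0685    0.1158    0.0882    1.1484    0.1429    0.0506]
  [  0.1310    0.0365    0.1390    0.0762    0.0838    0.0781    1.0490    0.1001]
  [  0.1172    0.0606    0.0707    0.0664    0.0842    0.0381    0.0379    1.0370]
Total output x = L · d:
  x_0 = 1.0717·99 + 0.0438·48 + 0.1326·57 + 0.1258·60 + 0.1350·76 + 0.0645·98 + 0.1088·40 + 0.0527·87 = 148.8263
  x_1 = 0.1211·99 + 1.0361·48 + 0.0863·57 + 0.0435·60 + 0.1021·76 + 0.1045·98 + 0.0480·40 + 0.1271·87 = 100.2206
  x_2 = 0.1168·99 + 0.0481·48 + 1.0939·57 + 0.0681·60 + 0.1055·76 + 0.1225·98 + 0.1212·40 + 0.0758·87 = 111.7858
  x_3 = 0.0872·99 + 0.1280·48 + 0.0963·57 + 1.1458·60 + 0.1031·76 + 0.1451·98 + 0.0638·40 + 0.1372·87 = 125.5584
  x_4 = 0.0765·99 + 0.1318·48 + 0.0981·57 + 0.0444·60 + 1.1415·76 + 0.0958·98 + 0.1304·40 + 0.1360·87 = 135.3410
  x_5 = 0.1398·99 + 0.0605·48 + 0.0685·57 + 0.1158·60 + 0.0882·76 + 1.1484·98 + 0.1429·40 + 0.0506·87 = 156.9723
  x_6 = 0.1310·99 + 0.0365·48 + 0.1390·57 + 0.0762·60 + 0.0838·76 + 0.0781·98 + 1.0490·40 + 0.1001·87 = 91.9170
  x_7 = 0.1172·99 + 0.0606·48 + 0.0707·57 + 0.0664·60 + 0.0842·76 + 0.0381·98 + 0.0379·40 + 1.0370·87 = 124.3969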